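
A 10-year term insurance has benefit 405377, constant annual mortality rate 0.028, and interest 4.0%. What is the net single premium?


NSP = benefit * sum_{k=0}^{n-1} k_p_x * q * v^(k+1)
With constant q=0.028, v=0.961538
Sum = 0.202364
NSP = 405377 * 0.202364
= 82033.6656


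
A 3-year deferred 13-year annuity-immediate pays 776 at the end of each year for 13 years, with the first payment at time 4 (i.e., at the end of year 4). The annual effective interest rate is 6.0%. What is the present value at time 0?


PV at time 3 of the 13-year annuity-immediate:
a_n = 776 * (1-(1+0.06)^(-13))/0.06 = 6869.682
Discount back 3 years to time 0:
PV = 6869.682 * (1+0.06)^(-3)
= 6869.682 * 0.839619
= 5767.9175


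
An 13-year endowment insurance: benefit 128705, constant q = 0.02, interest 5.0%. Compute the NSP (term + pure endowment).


Term component = 21775.8199
Pure endowment = 13_p_x * v^13 * benefit = 0.769022 * 0.530321 * 128705 = 52489.6304
NSP = 74265.4503


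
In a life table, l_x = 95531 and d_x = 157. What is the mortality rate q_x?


q_x = d_x / l_x
= 157 / 95531
= 0.0016


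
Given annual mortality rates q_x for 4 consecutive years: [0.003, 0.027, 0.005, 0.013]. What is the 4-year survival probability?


p_k = 1 - q_k for each year
Survival = product of (1 - q_k)
= 0.997 * 0.973 * 0.995 * 0.987
= 0.9527


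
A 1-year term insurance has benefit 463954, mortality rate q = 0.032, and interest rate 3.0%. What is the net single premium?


NSP = benefit * q * v
v = 1/(1+i) = 0.970874
NSP = 463954 * 0.032 * 0.970874
= 14414.1049


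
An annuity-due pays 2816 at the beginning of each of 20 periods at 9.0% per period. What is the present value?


PV_due = PMT * (1-(1+i)^(-n))/i * (1+i)
PV_immediate = 25705.9846
PV_due = 25705.9846 * 1.09
= 28019.5232


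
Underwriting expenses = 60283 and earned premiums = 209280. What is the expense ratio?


Expense ratio = expenses / premiums
= 60283 / 209280
= 0.288


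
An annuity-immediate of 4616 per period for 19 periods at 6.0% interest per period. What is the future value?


FV = PMT * ((1+i)^n - 1) / i
= 4616 * ((1.06)^19 - 1) / 0.06
= 4616 * (3.0256 - 1) / 0.06
= 155836.1217


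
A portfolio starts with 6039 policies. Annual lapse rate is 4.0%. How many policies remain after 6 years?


remaining = initial * (1 - lapse)^years
= 6039 * (1 - 0.04)^6
= 6039 * 0.782758
= 4727.0743


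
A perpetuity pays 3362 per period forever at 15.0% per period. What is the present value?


PV = PMT / i
= 3362 / 0.15
= 22413.3333


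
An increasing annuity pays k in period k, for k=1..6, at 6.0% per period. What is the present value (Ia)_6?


(Ia)_n = sum_{k=1}^{n} k * v^k, v = 1/(1+i)
v = 0.943396
Sum computed term by term:
(Ia)_6 = 16.3767


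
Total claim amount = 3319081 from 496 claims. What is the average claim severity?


severity = total / number
= 3319081 / 496
= 6691.6956


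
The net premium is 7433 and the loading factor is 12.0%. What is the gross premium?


Gross = net * (1 + loading)
= 7433 * (1 + 0.12)
= 7433 * 1.12
= 8324.96


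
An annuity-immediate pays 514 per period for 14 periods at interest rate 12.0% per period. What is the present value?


PV = PMT * (1 - (1+i)^(-n)) / i
= 514 * (1 - (1+0.12)^(-14)) / 0.12
= 514 * (1 - 0.20462) / 0.12
= 514 * 6.628168
= 3406.8785


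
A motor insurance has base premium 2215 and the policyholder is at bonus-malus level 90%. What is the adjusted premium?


adjusted = base * BM_level / 100
= 2215 * 90 / 100
= 2215 * 0.9
= 1993.5


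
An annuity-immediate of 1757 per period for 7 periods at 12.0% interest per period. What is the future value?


FV = PMT * ((1+i)^n - 1) / i
= 1757 * ((1.12)^7 - 1) / 0.12
= 1757 * (2.210681 - 1) / 0.12
= 17726.3936


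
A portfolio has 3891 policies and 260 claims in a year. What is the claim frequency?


frequency = claims / policies
= 260 / 3891
= 0.0668


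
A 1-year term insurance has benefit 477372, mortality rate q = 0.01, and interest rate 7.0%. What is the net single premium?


NSP = benefit * q * v
v = 1/(1+i) = 0.934579
NSP = 477372 * 0.01 * 0.934579
= 4461.4206


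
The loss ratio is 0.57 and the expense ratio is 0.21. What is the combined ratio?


Combined ratio = loss ratio + expense ratio
= 0.57 + 0.21
= 0.78


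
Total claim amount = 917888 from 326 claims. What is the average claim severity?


severity = total / number
= 917888 / 326
= 2815.6074


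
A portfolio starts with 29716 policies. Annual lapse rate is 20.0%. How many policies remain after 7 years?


remaining = initial * (1 - lapse)^years
= 29716 * (1 - 0.2)^7
= 29716 * 0.209715
= 6231.8969


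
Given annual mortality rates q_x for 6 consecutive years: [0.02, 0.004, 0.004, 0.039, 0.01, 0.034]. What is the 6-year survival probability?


p_k = 1 - q_k for each year
Survival = product of (1 - q_k)
= 0.98 * 0.996 * 0.996 * 0.961 * 0.99 * 0.966
= 0.8935


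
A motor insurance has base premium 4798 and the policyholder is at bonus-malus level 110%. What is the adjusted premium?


adjusted = base * BM_level / 100
= 4798 * 110 / 100
= 4798 * 1.1
= 5277.8


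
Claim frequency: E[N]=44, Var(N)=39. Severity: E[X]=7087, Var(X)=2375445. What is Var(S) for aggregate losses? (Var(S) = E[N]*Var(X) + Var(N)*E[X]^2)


Var(S) = E[N]*Var(X) + Var(N)*E[X]^2
= 44*2375445 + 39*7087^2
= 104519580 + 1958797191
= 2.0633e+09


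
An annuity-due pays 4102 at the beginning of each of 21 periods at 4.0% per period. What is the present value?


PV_due = PMT * (1-(1+i)^(-n))/i * (1+i)
PV_immediate = 57547.6141
PV_due = 57547.6141 * 1.04
= 59849.5187


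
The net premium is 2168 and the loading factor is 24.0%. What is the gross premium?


Gross = net * (1 + loading)
= 2168 * (1 + 0.24)
= 2168 * 1.24
= 2688.32


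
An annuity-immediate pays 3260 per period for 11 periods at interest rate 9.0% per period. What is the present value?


PV = PMT * (1 - (1+i)^(-n)) / i
= 3260 * (1 - (1+0.09)^(-11)) / 0.09
= 3260 * (1 - 0.387533) / 0.09
= 3260 * 6.805191
= 22184.9212


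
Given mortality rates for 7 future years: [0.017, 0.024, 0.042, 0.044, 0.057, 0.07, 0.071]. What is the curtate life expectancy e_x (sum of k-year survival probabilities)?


e_x = sum_{k=1}^{n} k_p_x
k_p_x values:
  1_p_x = 0.983
  2_p_x = 0.959408
  3_p_x = 0.919113
  4_p_x = 0.878672
  5_p_x = 0.828588
  6_p_x = 0.770586
  7_p_x = 0.715875
e_x = 6.0552


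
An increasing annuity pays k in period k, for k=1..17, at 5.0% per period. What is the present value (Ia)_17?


(Ia)_n = sum_{k=1}^{n} k * v^k, v = 1/(1+i)
v = 0.952381
Sum computed term by term:
(Ia)_17 = 88.4145


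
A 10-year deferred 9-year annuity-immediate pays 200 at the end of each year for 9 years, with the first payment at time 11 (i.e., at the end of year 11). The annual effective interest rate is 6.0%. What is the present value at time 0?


PV at time 10 of the 9-year annuity-immediate:
a_n = 200 * (1-(1+0.06)^(-9))/0.06 = 1360.3385
Discount back 10 years to time 0:
PV = 1360.3385 * (1+0.06)^(-10)
= 1360.3385 * 0.558395
= 759.6059


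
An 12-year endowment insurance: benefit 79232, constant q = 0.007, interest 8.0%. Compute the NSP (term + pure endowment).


Term component = 4048.0478
Pure endowment = 12_p_x * v^12 * benefit = 0.91916 * 0.397114 * 79232 = 28920.5491
NSP = 32968.5969


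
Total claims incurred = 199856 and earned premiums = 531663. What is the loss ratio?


Loss ratio = claims / premiums
= 199856 / 531663
= 0.3759


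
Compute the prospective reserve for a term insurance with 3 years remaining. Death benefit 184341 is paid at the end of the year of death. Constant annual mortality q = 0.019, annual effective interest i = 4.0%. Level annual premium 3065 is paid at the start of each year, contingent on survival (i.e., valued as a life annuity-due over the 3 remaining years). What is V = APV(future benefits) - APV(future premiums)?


v = 1/(1+i) = 0.961538
APV(future benefits) per unit = sum_{k=0}^{2} k_p_x * q * v^(k+1) = 0.051757
APV(future benefits) = 184341 * 0.051757 = 9540.9753
Life annuity-due factor ä_{x:3} = sum_{k=0}^{2} k_p_x * v^k = 2.833026
APV(future premiums) = 3065 * 2.833026 = 8683.2249
V = 9540.9753 - 8683.2249
= 857.7504


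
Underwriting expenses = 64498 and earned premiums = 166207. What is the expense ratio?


Expense ratio = expenses / premiums
= 64498 / 166207
= 0.3881


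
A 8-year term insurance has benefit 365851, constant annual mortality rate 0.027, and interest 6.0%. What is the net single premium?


NSP = benefit * sum_{k=0}^{n-1} k_p_x * q * v^(k+1)
With constant q=0.027, v=0.943396
Sum = 0.153922
NSP = 365851 * 0.153922
= 56312.494


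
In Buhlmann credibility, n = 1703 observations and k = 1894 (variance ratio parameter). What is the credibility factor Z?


Z = n / (n + k)
= 1703 / (1703 + 1894)
= 1703 / 3597
= 0.4735


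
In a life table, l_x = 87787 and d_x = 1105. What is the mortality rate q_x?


q_x = d_x / l_x
= 1105 / 87787
= 0.0126


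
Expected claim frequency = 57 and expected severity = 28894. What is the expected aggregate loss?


E[S] = E[N] * E[X]
= 57 * 28894
= 1.6470e+06


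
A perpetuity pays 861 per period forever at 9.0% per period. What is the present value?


PV = PMT / i
= 861 / 0.09
= 9566.6667


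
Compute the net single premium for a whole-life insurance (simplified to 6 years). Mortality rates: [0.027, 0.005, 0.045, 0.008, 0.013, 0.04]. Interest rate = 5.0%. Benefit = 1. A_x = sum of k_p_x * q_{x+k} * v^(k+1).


v = 0.952381
Year 0: k_p_x=1.0, q=0.027, term=0.025714
Year 1: k_p_x=0.973, q=0.005, term=0.004413
Year 2: k_p_x=0.968135, q=0.045, term=0.037634
Year 3: k_p_x=0.924569, q=0.008, term=0.006085
Year 4: k_p_x=0.917172, q=0.013, term=0.009342
Year 5: k_p_x=0.905249, q=0.04, term=0.02702
A_x = 0.1102


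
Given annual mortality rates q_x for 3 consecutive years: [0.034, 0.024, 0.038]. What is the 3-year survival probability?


p_k = 1 - q_k for each year
Survival = product of (1 - q_k)
= 0.966 * 0.976 * 0.962
= 0.907


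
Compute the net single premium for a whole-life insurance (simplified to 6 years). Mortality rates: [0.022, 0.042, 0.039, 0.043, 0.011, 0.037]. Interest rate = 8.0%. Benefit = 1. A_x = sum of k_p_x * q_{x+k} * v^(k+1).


v = 0.925926
Year 0: k_p_x=1.0, q=0.022, term=0.02037
Year 1: k_p_x=0.978, q=0.042, term=0.035216
Year 2: k_p_x=0.936924, q=0.039, term=0.029007
Year 3: k_p_x=0.900384, q=0.043, term=0.028458
Year 4: k_p_x=0.861667, q=0.011, term=0.006451
Year 5: k_p_x=0.852189, q=0.037, term=0.01987
A_x = 0.1394


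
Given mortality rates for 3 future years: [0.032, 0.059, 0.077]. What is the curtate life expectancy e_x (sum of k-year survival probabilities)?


e_x = sum_{k=1}^{n} k_p_x
k_p_x values:
  1_p_x = 0.968
  2_p_x = 0.910888
  3_p_x = 0.84075
e_x = 2.7196


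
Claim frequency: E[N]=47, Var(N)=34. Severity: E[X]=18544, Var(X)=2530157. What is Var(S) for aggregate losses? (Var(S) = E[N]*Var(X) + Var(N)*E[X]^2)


Var(S) = E[N]*Var(X) + Var(N)*E[X]^2
= 47*2530157 + 34*18544^2
= 118917379 + 11691917824
= 1.1811e+10


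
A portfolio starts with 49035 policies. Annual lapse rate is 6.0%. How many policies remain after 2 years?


remaining = initial * (1 - lapse)^years
= 49035 * (1 - 0.06)^2
= 49035 * 0.8836
= 43327.326


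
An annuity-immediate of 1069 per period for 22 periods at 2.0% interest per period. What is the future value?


FV = PMT * ((1+i)^n - 1) / i
= 1069 * ((1.02)^22 - 1) / 0.02
= 1069 * (1.54598 - 1) / 0.02
= 29182.6134


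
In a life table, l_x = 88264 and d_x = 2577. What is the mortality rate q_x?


q_x = d_x / l_x
= 2577 / 88264
= 0.0292


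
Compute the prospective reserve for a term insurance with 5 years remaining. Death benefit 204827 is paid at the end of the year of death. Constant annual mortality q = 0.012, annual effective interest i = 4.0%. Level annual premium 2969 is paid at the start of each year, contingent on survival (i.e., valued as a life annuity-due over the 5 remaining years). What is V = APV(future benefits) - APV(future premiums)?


v = 1/(1+i) = 0.961538
APV(future benefits) per unit = sum_{k=0}^{4} k_p_x * q * v^(k+1) = 0.052204
APV(future benefits) = 204827 * 0.052204 = 10692.8704
Life annuity-due factor ä_{x:5} = sum_{k=0}^{4} k_p_x * v^k = 4.524381
APV(future premiums) = 2969 * 4.524381 = 13432.8879
V = 10692.8704 - 13432.8879
= -2740.0175


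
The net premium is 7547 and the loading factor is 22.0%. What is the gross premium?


Gross = net * (1 + loading)
= 7547 * (1 + 0.22)
= 7547 * 1.22
= 9207.34


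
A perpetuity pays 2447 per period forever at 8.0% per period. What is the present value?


PV = PMT / i
= 2447 / 0.08
= 30587.5


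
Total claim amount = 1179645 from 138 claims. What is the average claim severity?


severity = total / number
= 1179645 / 138
= 8548.1522


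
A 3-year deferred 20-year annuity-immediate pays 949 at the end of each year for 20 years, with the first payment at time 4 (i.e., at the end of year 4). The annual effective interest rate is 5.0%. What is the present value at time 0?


PV at time 3 of the 20-year annuity-immediate:
a_n = 949 * (1-(1+0.05)^(-20))/0.05 = 11826.6376
Discount back 3 years to time 0:
PV = 11826.6376 * (1+0.05)^(-3)
= 11826.6376 * 0.863838
= 10216.2942


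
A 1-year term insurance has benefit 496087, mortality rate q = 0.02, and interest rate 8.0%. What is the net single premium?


NSP = benefit * q * v
v = 1/(1+i) = 0.925926
NSP = 496087 * 0.02 * 0.925926
= 9186.7963


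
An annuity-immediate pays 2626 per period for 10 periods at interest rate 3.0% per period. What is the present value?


PV = PMT * (1 - (1+i)^(-n)) / i
= 2626 * (1 - (1+0.03)^(-10)) / 0.03
= 2626 * (1 - 0.744094) / 0.03
= 2626 * 8.530203
= 22400.3126


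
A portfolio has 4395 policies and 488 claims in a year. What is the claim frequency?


frequency = claims / policies
= 488 / 4395
= 0.111


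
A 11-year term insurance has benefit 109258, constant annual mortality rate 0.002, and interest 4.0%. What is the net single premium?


NSP = benefit * sum_{k=0}^{n-1} k_p_x * q * v^(k+1)
With constant q=0.002, v=0.961538
Sum = 0.01736
NSP = 109258 * 0.01736
= 1896.7594


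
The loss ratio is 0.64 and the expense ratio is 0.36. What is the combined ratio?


Combined ratio = loss ratio + expense ratio
= 0.64 + 0.36
= 1.0


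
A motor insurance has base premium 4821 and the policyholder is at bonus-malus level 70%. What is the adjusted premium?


adjusted = base * BM_level / 100
= 4821 * 70 / 100
= 4821 * 0.7
= 3374.7


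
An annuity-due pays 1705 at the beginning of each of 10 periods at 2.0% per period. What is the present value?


PV_due = PMT * (1-(1+i)^(-n))/i * (1+i)
PV_immediate = 15315.3074
PV_due = 15315.3074 * 1.02
= 15621.6136


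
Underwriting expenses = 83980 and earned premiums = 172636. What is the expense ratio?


Expense ratio = expenses / premiums
= 83980 / 172636
= 0.4865


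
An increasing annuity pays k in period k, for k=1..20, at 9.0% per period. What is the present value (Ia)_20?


(Ia)_n = sum_{k=1}^{n} k * v^k, v = 1/(1+i)
v = 0.917431
Sum computed term by term:
(Ia)_20 = 70.9055


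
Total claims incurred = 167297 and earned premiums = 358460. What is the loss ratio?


Loss ratio = claims / premiums
= 167297 / 358460
= 0.4667


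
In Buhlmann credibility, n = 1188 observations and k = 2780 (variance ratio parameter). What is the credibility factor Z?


Z = n / (n + k)
= 1188 / (1188 + 2780)
= 1188 / 3968
= 0.2994


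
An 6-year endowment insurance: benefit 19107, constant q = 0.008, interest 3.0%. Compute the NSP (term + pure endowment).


Term component = 812.2266
Pure endowment = 6_p_x * v^6 * benefit = 0.95295 * 0.837484 * 19107 = 15248.9236
NSP = 16061.1502


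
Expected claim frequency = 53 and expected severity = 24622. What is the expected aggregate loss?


E[S] = E[N] * E[X]
= 53 * 24622
= 1.3050e+06


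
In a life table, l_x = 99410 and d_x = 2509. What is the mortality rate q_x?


q_x = d_x / l_x
= 2509 / 99410
= 0.0252


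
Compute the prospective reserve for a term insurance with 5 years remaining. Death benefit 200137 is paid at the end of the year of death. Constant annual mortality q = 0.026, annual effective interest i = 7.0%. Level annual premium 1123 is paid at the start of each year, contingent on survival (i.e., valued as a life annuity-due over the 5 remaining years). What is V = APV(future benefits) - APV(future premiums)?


v = 1/(1+i) = 0.934579
APV(future benefits) per unit = sum_{k=0}^{4} k_p_x * q * v^(k+1) = 0.101564
APV(future benefits) = 200137 * 0.101564 = 20326.7356
Life annuity-due factor ä_{x:5} = sum_{k=0}^{4} k_p_x * v^k = 4.179754
APV(future premiums) = 1123 * 4.179754 = 4693.8633
V = 20326.7356 - 4693.8633
= 15632.8723


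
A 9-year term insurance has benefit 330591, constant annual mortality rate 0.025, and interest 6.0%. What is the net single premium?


NSP = benefit * sum_{k=0}^{n-1} k_p_x * q * v^(k+1)
With constant q=0.025, v=0.943396
Sum = 0.155503
NSP = 330591 * 0.155503
= 51407.817


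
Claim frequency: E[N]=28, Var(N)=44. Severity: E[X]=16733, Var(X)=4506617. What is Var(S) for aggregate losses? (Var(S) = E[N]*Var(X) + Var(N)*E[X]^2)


Var(S) = E[N]*Var(X) + Var(N)*E[X]^2
= 28*4506617 + 44*16733^2
= 126185276 + 12319704716
= 1.2446e+10


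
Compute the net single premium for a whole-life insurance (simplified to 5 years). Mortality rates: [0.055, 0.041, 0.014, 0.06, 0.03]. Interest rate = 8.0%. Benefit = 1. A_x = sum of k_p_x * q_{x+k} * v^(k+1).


v = 0.925926
Year 0: k_p_x=1.0, q=0.055, term=0.050926
Year 1: k_p_x=0.945, q=0.041, term=0.033218
Year 2: k_p_x=0.906255, q=0.014, term=0.010072
Year 3: k_p_x=0.893567, q=0.06, term=0.039408
Year 4: k_p_x=0.839953, q=0.03, term=0.01715
A_x = 0.1508


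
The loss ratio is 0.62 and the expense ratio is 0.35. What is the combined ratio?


Combined ratio = loss ratio + expense ratio
= 0.62 + 0.35
= 0.97


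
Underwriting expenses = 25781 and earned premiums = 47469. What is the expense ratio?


Expense ratio = expenses / premiums
= 25781 / 47469
= 0.5431


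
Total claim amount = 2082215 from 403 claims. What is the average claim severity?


severity = total / number
= 2082215 / 403
= 5166.7866


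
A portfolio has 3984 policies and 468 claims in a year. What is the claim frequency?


frequency = claims / policies
= 468 / 3984
= 0.1175


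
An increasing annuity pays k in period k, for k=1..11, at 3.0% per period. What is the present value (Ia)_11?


(Ia)_n = sum_{k=1}^{n} k * v^k, v = 1/(1+i)
v = 0.970874
Sum computed term by term:
(Ia)_11 = 52.7856


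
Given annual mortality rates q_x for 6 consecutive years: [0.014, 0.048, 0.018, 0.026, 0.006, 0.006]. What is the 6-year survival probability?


p_k = 1 - q_k for each year
Survival = product of (1 - q_k)
= 0.986 * 0.952 * 0.982 * 0.974 * 0.994 * 0.994
= 0.8871


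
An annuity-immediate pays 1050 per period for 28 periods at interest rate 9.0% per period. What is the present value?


PV = PMT * (1 - (1+i)^(-n)) / i
= 1050 * (1 - (1+0.09)^(-28)) / 0.09
= 1050 * (1 - 0.089548) / 0.09
= 1050 * 10.116128
= 10621.9348


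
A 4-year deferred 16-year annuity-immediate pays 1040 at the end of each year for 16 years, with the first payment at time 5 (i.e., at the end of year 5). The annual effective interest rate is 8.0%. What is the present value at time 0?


PV at time 4 of the 16-year annuity-immediate:
a_n = 1040 * (1-(1+0.08)^(-16))/0.08 = 9205.4239
Discount back 4 years to time 0:
PV = 9205.4239 * (1+0.08)^(-4)
= 9205.4239 * 0.73503
= 6766.2614


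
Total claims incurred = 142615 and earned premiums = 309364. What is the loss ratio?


Loss ratio = claims / premiums
= 142615 / 309364
= 0.461


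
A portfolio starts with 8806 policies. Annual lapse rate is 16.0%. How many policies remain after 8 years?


remaining = initial * (1 - lapse)^years
= 8806 * (1 - 0.16)^8
= 8806 * 0.247876
= 2182.7951


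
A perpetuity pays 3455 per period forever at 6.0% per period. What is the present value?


PV = PMT / i
= 3455 / 0.06
= 57583.3333


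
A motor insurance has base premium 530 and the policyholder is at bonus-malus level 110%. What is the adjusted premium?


adjusted = base * BM_level / 100
= 530 * 110 / 100
= 530 * 1.1
= 583.0


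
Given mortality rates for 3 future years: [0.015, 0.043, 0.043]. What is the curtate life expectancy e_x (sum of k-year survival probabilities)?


e_x = sum_{k=1}^{n} k_p_x
k_p_x values:
  1_p_x = 0.985
  2_p_x = 0.942645
  3_p_x = 0.902111
e_x = 2.8298


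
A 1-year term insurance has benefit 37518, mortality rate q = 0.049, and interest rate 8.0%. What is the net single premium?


NSP = benefit * q * v
v = 1/(1+i) = 0.925926
NSP = 37518 * 0.049 * 0.925926
= 1702.2056


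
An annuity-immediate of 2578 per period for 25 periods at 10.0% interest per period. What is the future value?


FV = PMT * ((1+i)^n - 1) / i
= 2578 * ((1.1)^25 - 1) / 0.1
= 2578 * (10.834706 - 1) / 0.1
= 253538.7192


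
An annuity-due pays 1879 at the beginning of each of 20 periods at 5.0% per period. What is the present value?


PV_due = PMT * (1-(1+i)^(-n))/i * (1+i)
PV_immediate = 23416.4932
PV_due = 23416.4932 * 1.05
= 24587.3179


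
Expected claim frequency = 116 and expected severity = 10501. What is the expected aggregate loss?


E[S] = E[N] * E[X]
= 116 * 10501
= 1.2181e+06


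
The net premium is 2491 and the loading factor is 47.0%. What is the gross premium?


Gross = net * (1 + loading)
= 2491 * (1 + 0.47)
= 2491 * 1.47
= 3661.77


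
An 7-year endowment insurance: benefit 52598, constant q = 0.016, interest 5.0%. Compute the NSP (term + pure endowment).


Term component = 4656.6077
Pure endowment = 7_p_x * v^7 * benefit = 0.893235 * 0.710681 * 52598 = 33389.4931
NSP = 38046.1009


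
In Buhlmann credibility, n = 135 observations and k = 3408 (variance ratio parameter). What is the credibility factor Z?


Z = n / (n + k)
= 135 / (135 + 3408)
= 135 / 3543
= 0.0381


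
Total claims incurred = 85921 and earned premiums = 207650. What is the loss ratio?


Loss ratio = claims / premiums
= 85921 / 207650
= 0.4138


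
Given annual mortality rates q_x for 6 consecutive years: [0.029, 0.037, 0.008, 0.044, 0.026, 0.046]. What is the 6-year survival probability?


p_k = 1 - q_k for each year
Survival = product of (1 - q_k)
= 0.971 * 0.963 * 0.992 * 0.956 * 0.974 * 0.954
= 0.824


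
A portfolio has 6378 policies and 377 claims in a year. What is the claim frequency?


frequency = claims / policies
= 377 / 6378
= 0.0591


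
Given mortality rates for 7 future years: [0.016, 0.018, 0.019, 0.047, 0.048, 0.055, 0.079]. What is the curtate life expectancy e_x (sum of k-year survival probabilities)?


e_x = sum_{k=1}^{n} k_p_x
k_p_x values:
  1_p_x = 0.984
  2_p_x = 0.966288
  3_p_x = 0.947929
  4_p_x = 0.903376
  5_p_x = 0.860014
  6_p_x = 0.812713
  7_p_x = 0.748509
e_x = 6.2228


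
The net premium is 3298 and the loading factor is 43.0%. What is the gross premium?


Gross = net * (1 + loading)
= 3298 * (1 + 0.43)
= 3298 * 1.43
= 4716.14


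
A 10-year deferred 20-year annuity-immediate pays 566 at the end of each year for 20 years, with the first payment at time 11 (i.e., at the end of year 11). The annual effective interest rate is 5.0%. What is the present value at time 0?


PV at time 10 of the 20-year annuity-immediate:
a_n = 566 * (1-(1+0.05)^(-20))/0.05 = 7053.6111
Discount back 10 years to time 0:
PV = 7053.6111 * (1+0.05)^(-10)
= 7053.6111 * 0.613913
= 4330.3053


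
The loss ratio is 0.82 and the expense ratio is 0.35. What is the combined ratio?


Combined ratio = loss ratio + expense ratio
= 0.82 + 0.35
= 1.17


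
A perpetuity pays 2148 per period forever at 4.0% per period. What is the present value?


PV = PMT / i
= 2148 / 0.04
= 53700.0


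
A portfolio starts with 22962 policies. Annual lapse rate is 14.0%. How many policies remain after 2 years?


remaining = initial * (1 - lapse)^years
= 22962 * (1 - 0.14)^2
= 22962 * 0.7396
= 16982.6952


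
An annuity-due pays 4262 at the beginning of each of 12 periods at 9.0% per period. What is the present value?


PV_due = PMT * (1-(1+i)^(-n))/i * (1+i)
PV_immediate = 30519.0111
PV_due = 30519.0111 * 1.09
= 33265.7221


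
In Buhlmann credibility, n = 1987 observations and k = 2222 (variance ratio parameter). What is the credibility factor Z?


Z = n / (n + k)
= 1987 / (1987 + 2222)
= 1987 / 4209
= 0.4721


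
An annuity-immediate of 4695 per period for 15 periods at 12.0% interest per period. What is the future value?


FV = PMT * ((1+i)^n - 1) / i
= 4695 * ((1.12)^15 - 1) / 0.12
= 4695 * (5.473566 - 1) / 0.12
= 175028.2603


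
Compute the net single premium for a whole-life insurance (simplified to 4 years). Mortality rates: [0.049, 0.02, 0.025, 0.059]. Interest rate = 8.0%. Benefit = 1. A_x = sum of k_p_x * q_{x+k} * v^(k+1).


v = 0.925926
Year 0: k_p_x=1.0, q=0.049, term=0.04537
Year 1: k_p_x=0.951, q=0.02, term=0.016307
Year 2: k_p_x=0.93198, q=0.025, term=0.018496
Year 3: k_p_x=0.90868, q=0.059, term=0.039407
A_x = 0.1196


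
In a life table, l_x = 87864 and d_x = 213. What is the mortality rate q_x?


q_x = d_x / l_x
= 213 / 87864
= 0.0024


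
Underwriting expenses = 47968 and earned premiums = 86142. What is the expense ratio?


Expense ratio = expenses / premiums
= 47968 / 86142
= 0.5568


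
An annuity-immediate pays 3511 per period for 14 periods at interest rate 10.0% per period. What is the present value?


PV = PMT * (1 - (1+i)^(-n)) / i
= 3511 * (1 - (1+0.1)^(-14)) / 0.1
= 3511 * (1 - 0.263331) / 0.1
= 3511 * 7.366687
= 25864.4397


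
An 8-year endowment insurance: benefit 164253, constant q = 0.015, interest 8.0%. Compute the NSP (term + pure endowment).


Term component = 13518.7111
Pure endowment = 8_p_x * v^8 * benefit = 0.886115 * 0.540269 * 164253 = 78634.4965
NSP = 92153.2076


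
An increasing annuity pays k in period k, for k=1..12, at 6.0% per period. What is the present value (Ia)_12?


(Ia)_n = sum_{k=1}^{n} k * v^k, v = 1/(1+i)
v = 0.943396
Sum computed term by term:
(Ia)_12 = 48.7207


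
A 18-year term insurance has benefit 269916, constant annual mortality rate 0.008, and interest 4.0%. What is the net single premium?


NSP = benefit * sum_{k=0}^{n-1} k_p_x * q * v^(k+1)
With constant q=0.008, v=0.961538
Sum = 0.09547
NSP = 269916 * 0.09547
= 25768.9212


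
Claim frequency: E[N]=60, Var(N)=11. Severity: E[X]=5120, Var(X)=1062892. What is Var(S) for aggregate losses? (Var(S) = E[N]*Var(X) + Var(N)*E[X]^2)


Var(S) = E[N]*Var(X) + Var(N)*E[X]^2
= 60*1062892 + 11*5120^2
= 63773520 + 288358400
= 3.5213e+08


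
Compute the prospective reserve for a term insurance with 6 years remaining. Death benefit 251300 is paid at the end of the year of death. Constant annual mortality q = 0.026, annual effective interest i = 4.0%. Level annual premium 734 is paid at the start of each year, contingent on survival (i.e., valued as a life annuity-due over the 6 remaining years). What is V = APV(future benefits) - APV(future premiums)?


v = 1/(1+i) = 0.961538
APV(future benefits) per unit = sum_{k=0}^{5} k_p_x * q * v^(k+1) = 0.128122
APV(future benefits) = 251300 * 0.128122 = 32197.1014
Life annuity-due factor ä_{x:6} = sum_{k=0}^{5} k_p_x * v^k = 5.124887
APV(future premiums) = 734 * 5.124887 = 3761.6669
V = 32197.1014 - 3761.6669
= 28435.4344


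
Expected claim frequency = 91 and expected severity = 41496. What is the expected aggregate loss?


E[S] = E[N] * E[X]
= 91 * 41496
= 3.7761e+06


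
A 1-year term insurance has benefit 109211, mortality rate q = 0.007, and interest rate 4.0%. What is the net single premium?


NSP = benefit * q * v
v = 1/(1+i) = 0.961538
NSP = 109211 * 0.007 * 0.961538
= 735.074


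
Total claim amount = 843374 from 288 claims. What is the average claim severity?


severity = total / number
= 843374 / 288
= 2928.3819


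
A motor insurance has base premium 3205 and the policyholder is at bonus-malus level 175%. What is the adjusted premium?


adjusted = base * BM_level / 100
= 3205 * 175 / 100
= 3205 * 1.75
= 5608.75


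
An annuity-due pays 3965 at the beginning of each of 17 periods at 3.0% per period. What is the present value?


PV_due = PMT * (1-(1+i)^(-n))/i * (1+i)
PV_immediate = 52203.6597
PV_due = 52203.6597 * 1.03
= 53769.7695


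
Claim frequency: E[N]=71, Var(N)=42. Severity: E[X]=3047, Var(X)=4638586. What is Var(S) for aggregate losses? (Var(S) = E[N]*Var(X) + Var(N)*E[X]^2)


Var(S) = E[N]*Var(X) + Var(N)*E[X]^2
= 71*4638586 + 42*3047^2
= 329339606 + 389936778
= 7.1928e+08


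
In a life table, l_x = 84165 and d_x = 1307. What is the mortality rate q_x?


q_x = d_x / l_x
= 1307 / 84165
= 0.0155


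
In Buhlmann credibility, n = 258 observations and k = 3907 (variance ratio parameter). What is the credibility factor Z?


Z = n / (n + k)
= 258 / (258 + 3907)
= 258 / 4165
= 0.0619


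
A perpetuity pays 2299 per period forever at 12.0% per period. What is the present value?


PV = PMT / i
= 2299 / 0.12
= 19158.3333


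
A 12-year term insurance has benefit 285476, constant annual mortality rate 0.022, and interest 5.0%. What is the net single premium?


NSP = benefit * sum_{k=0}^{n-1} k_p_x * q * v^(k+1)
With constant q=0.022, v=0.952381
Sum = 0.175273
NSP = 285476 * 0.175273
= 50036.3562


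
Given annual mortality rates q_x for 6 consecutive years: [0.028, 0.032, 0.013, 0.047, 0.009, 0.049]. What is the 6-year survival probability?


p_k = 1 - q_k for each year
Survival = product of (1 - q_k)
= 0.972 * 0.968 * 0.987 * 0.953 * 0.991 * 0.951
= 0.8341


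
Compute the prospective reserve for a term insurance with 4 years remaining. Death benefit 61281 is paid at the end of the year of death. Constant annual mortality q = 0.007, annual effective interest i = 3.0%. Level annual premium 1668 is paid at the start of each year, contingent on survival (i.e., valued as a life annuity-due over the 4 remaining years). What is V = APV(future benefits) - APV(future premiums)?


v = 1/(1+i) = 0.970874
APV(future benefits) per unit = sum_{k=0}^{3} k_p_x * q * v^(k+1) = 0.025754
APV(future benefits) = 61281 * 0.025754 = 1578.2576
Life annuity-due factor ä_{x:4} = sum_{k=0}^{3} k_p_x * v^k = 3.789581
APV(future premiums) = 1668 * 3.789581 = 6321.0216
V = 1578.2576 - 6321.0216
= -4742.764


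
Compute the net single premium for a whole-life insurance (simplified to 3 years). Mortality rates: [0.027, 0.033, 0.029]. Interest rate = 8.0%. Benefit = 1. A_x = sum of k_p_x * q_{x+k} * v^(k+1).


v = 0.925926
Year 0: k_p_x=1.0, q=0.027, term=0.025
Year 1: k_p_x=0.973, q=0.033, term=0.027528
Year 2: k_p_x=0.940891, q=0.029, term=0.02166
A_x = 0.0742


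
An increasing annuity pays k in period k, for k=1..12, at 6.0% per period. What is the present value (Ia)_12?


(Ia)_n = sum_{k=1}^{n} k * v^k, v = 1/(1+i)
v = 0.943396
Sum computed term by term:
(Ia)_12 = 48.7207


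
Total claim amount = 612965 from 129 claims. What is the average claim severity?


severity = total / number
= 612965 / 129
= 4751.6667


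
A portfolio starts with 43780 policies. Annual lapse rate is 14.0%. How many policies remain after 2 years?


remaining = initial * (1 - lapse)^years
= 43780 * (1 - 0.14)^2
= 43780 * 0.7396
= 32379.688


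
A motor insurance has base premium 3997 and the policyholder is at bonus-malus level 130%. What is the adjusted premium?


adjusted = base * BM_level / 100
= 3997 * 130 / 100
= 3997 * 1.3
= 5196.1


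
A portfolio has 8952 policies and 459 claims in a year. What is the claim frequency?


frequency = claims / policies
= 459 / 8952
= 0.0513


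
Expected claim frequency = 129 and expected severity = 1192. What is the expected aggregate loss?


E[S] = E[N] * E[X]
= 129 * 1192
= 153768


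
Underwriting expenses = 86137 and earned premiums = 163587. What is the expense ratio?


Expense ratio = expenses / premiums
= 86137 / 163587
= 0.5266


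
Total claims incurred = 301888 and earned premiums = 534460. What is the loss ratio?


Loss ratio = claims / premiums
= 301888 / 534460
= 0.5648


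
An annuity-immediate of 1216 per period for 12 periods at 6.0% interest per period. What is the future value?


FV = PMT * ((1+i)^n - 1) / i
= 1216 * ((1.06)^12 - 1) / 0.06
= 1216 * (2.012196 - 1) / 0.06
= 20513.8485


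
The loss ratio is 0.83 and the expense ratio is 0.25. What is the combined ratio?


Combined ratio = loss ratio + expense ratio
= 0.83 + 0.25
= 1.08


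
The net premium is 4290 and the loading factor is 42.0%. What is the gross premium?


Gross = net * (1 + loading)
= 4290 * (1 + 0.42)
= 4290 * 1.42
= 6091.8


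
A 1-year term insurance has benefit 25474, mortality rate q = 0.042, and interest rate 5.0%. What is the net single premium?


NSP = benefit * q * v
v = 1/(1+i) = 0.952381
NSP = 25474 * 0.042 * 0.952381
= 1018.96


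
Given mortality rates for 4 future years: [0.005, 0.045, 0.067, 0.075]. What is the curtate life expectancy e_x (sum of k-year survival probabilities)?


e_x = sum_{k=1}^{n} k_p_x
k_p_x values:
  1_p_x = 0.995
  2_p_x = 0.950225
  3_p_x = 0.88656
  4_p_x = 0.820068
e_x = 3.6519


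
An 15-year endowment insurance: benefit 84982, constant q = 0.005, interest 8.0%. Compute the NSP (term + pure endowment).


Term component = 3537.2087
Pure endowment = 15_p_x * v^15 * benefit = 0.927569 * 0.315242 * 84982 = 24849.4526
NSP = 28386.6613


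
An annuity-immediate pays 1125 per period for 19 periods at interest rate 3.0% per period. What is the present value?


PV = PMT * (1 - (1+i)^(-n)) / i
= 1125 * (1 - (1+0.03)^(-19)) / 0.03
= 1125 * (1 - 0.570286) / 0.03
= 1125 * 14.323799
= 16114.274


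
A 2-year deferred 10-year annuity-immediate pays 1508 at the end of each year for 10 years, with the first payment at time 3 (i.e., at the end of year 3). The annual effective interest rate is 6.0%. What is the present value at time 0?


PV at time 2 of the 10-year annuity-immediate:
a_n = 1508 * (1-(1+0.06)^(-10))/0.06 = 11099.0113
Discount back 2 years to time 0:
PV = 11099.0113 * (1+0.06)^(-2)
= 11099.0113 * 0.889996
= 9878.0805


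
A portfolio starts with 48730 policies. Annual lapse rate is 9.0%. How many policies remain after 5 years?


remaining = initial * (1 - lapse)^years
= 48730 * (1 - 0.09)^5
= 48730 * 0.624032
= 30409.0864


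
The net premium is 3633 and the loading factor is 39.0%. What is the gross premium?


Gross = net * (1 + loading)
= 3633 * (1 + 0.39)
= 3633 * 1.39
= 5049.87


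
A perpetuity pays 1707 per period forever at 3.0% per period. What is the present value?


PV = PMT / i
= 1707 / 0.03
= 56900.0


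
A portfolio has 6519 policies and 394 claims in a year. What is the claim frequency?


frequency = claims / policies
= 394 / 6519
= 0.0604


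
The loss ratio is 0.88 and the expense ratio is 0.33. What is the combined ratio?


Combined ratio = loss ratio + expense ratio
= 0.88 + 0.33
= 1.21


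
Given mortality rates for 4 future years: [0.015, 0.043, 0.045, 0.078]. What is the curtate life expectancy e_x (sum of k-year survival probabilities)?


e_x = sum_{k=1}^{n} k_p_x
k_p_x values:
  1_p_x = 0.985
  2_p_x = 0.942645
  3_p_x = 0.900226
  4_p_x = 0.830008
e_x = 3.6579


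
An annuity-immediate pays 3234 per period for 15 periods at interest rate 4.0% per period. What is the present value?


PV = PMT * (1 - (1+i)^(-n)) / i
= 3234 * (1 - (1+0.04)^(-15)) / 0.04
= 3234 * (1 - 0.555265) / 0.04
= 3234 * 11.118387
= 35956.865


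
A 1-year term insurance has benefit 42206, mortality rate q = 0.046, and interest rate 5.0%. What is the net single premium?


NSP = benefit * q * v
v = 1/(1+i) = 0.952381
NSP = 42206 * 0.046 * 0.952381
= 1849.0248


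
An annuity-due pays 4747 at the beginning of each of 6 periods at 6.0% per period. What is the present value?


PV_due = PMT * (1-(1+i)^(-n))/i * (1+i)
PV_immediate = 23342.5386
PV_due = 23342.5386 * 1.06
= 24743.0909


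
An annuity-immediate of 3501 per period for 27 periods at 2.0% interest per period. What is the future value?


FV = PMT * ((1+i)^n - 1) / i
= 3501 * ((1.02)^27 - 1) / 0.02
= 3501 * (1.706886 - 1) / 0.02
= 123740.4777


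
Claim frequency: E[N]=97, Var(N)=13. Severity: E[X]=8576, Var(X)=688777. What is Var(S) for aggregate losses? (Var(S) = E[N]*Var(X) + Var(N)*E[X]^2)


Var(S) = E[N]*Var(X) + Var(N)*E[X]^2
= 97*688777 + 13*8576^2
= 66811369 + 956121088
= 1.0229e+09


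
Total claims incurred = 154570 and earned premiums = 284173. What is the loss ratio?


Loss ratio = claims / premiums
= 154570 / 284173
= 0.5439


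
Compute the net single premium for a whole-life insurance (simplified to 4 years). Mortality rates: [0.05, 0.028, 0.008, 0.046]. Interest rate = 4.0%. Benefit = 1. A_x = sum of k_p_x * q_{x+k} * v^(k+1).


v = 0.961538
Year 0: k_p_x=1.0, q=0.05, term=0.048077
Year 1: k_p_x=0.95, q=0.028, term=0.024593
Year 2: k_p_x=0.9234, q=0.008, term=0.006567
Year 3: k_p_x=0.916013, q=0.046, term=0.036019
A_x = 0.1153


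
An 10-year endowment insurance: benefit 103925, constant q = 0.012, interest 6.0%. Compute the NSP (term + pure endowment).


Term component = 8748.8844
Pure endowment = 10_p_x * v^10 * benefit = 0.886277 * 0.558395 * 103925 = 51431.6937
NSP = 60180.5781


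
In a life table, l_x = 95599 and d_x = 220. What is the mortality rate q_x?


q_x = d_x / l_x
= 220 / 95599
= 0.0023


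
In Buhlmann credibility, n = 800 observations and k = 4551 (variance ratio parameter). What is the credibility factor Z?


Z = n / (n + k)
= 800 / (800 + 4551)
= 800 / 5351
= 0.1495


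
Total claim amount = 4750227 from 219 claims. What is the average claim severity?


severity = total / number
= 4750227 / 219
= 21690.5342


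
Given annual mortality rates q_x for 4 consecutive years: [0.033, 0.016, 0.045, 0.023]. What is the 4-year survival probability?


p_k = 1 - q_k for each year
Survival = product of (1 - q_k)
= 0.967 * 0.984 * 0.955 * 0.977
= 0.8878


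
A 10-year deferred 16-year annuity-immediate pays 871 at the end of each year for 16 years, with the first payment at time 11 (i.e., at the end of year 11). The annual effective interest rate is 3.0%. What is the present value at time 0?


PV at time 10 of the 16-year annuity-immediate:
a_n = 871 * (1-(1+0.03)^(-16))/0.03 = 10940.7199
Discount back 10 years to time 0:
PV = 10940.7199 * (1+0.03)^(-10)
= 10940.7199 * 0.744094
= 8140.9231


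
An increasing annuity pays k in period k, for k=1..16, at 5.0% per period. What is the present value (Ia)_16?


(Ia)_n = sum_{k=1}^{n} k * v^k, v = 1/(1+i)
v = 0.952381
Sum computed term by term:
(Ia)_16 = 80.9975


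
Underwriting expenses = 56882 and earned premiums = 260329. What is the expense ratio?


Expense ratio = expenses / premiums
= 56882 / 260329
= 0.2185


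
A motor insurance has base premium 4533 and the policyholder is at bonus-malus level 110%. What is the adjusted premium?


adjusted = base * BM_level / 100
= 4533 * 110 / 100
= 4533 * 1.1
= 4986.3


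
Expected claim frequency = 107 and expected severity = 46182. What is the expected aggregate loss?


E[S] = E[N] * E[X]
= 107 * 46182
= 4.9415e+06


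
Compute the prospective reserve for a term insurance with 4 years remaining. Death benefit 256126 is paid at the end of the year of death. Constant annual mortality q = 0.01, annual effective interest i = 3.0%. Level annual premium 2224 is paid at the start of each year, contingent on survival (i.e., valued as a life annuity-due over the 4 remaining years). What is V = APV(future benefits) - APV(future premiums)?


v = 1/(1+i) = 0.970874
APV(future benefits) per unit = sum_{k=0}^{3} k_p_x * q * v^(k+1) = 0.036631
APV(future benefits) = 256126 * 0.036631 = 9382.0802
Life annuity-due factor ä_{x:4} = sum_{k=0}^{3} k_p_x * v^k = 3.772964
APV(future premiums) = 2224 * 3.772964 = 8391.0727
V = 9382.0802 - 8391.0727
= 991.0075
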